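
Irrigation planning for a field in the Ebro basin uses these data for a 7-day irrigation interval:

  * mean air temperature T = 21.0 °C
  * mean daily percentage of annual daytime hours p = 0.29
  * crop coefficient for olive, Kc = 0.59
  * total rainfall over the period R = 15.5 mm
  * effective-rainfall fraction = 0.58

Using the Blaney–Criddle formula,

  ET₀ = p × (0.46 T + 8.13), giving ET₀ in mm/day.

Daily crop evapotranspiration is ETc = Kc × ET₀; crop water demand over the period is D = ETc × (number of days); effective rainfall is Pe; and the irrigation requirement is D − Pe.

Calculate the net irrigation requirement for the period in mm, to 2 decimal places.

ET₀ = 0.29 × (0.46 × 21.0 + 8.13) = 0.29 × 17.790 = 5.1591 mm/d
ETc = Kc × ET₀ = 0.59 × 5.1591 = 3.0439 mm/d
Crop demand D = ETc × 7 d = 3.0439 × 7 = 21.307 mm
Pe = 0.58 × 15.5 = 8.990 mm
D − Pe = 21.307 − 8.990 = 12.317 mm

12.32 mm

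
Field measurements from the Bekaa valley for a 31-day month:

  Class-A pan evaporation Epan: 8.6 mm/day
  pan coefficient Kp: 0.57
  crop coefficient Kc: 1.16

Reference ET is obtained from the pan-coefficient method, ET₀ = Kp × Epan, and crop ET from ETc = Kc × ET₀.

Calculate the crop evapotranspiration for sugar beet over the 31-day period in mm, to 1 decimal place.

176.3 mm

ET₀ = 0.57 × 8.6 = 4.9020 mm/d
ETc = Kc × ET₀ = 1.16 × 4.9020 = 5.6863 mm/d
Over 31 days: 5.6863 × 31 = 176.275 mm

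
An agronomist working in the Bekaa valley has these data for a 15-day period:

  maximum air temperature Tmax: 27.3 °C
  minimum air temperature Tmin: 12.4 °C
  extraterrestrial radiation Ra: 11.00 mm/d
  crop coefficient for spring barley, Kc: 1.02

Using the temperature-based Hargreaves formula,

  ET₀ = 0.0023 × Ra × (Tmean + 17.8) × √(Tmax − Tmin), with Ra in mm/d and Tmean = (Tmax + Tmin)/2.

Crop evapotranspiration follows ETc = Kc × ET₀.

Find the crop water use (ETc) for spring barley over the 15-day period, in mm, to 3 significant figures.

56.3 mm

Tmean = (27.3 + 12.4)/2 = 19.85 °C
ET₀ = 0.0023 × 11.00 × (19.85 + 17.8) × √14.9 = 0.0023 × 11.00 × 37.65 × 3.8601 = 3.6769 mm/d
ETc = Kc × ET₀ = 1.02 × 3.6769 = 3.7504 mm/d
Over 15 days: 3.7504 × 15 = 56.256 mm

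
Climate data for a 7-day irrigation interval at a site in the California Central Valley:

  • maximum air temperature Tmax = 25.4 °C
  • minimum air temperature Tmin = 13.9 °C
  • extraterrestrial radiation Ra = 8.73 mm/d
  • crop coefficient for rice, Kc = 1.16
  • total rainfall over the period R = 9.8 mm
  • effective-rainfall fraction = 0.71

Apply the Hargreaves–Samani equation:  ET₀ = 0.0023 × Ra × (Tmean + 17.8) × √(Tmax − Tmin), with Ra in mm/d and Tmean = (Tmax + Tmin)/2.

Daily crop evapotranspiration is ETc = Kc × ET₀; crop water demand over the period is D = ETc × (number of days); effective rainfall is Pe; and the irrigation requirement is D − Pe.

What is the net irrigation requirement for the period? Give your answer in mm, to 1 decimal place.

Tmean = (25.4 + 13.9)/2 = 19.65 °C
ET₀ = 0.0023 × 8.73 × (19.65 + 17.8) × √11.5 = 0.0023 × 8.73 × 37.45 × 3.3912 = 2.5500 mm/d
ETc = Kc × ET₀ = 1.16 × 2.5500 = 2.9580 mm/d
Crop demand D = ETc × 7 d = 2.9580 × 7 = 20.706 mm
Pe = 0.71 × 9.8 = 6.958 mm
D − Pe = 20.706 − 6.958 = 13.748 mm

13.7 mm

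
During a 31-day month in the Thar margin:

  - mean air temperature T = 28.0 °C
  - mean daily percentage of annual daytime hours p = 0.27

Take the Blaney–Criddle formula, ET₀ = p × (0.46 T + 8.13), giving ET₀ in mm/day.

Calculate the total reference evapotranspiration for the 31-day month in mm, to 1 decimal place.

175.9 mm

ET₀ = 0.27 × (0.46 × 28.0 + 8.13) = 0.27 × 21.010 = 5.6727 mm/d
Monthly total = 5.6727 × 31 = 175.854 mm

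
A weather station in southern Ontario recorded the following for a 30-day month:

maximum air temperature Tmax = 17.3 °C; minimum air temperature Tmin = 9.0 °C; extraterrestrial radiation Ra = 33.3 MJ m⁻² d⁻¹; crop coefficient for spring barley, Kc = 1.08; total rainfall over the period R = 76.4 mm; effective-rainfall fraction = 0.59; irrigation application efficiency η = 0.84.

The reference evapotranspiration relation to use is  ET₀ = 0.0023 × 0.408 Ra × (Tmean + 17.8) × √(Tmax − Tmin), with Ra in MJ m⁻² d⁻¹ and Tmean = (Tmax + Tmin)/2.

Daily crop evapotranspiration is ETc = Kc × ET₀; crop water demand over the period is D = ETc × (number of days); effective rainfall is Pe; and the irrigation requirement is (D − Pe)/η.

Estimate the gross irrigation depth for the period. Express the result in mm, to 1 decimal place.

53.8 mm

Tmean = (17.3 + 9.0)/2 = 13.15 °C
0.408 Ra = 0.408 × 33.3 = 13.5864 mm/d equivalent
ET₀ = 0.0023 × 13.5864 × (13.15 + 17.8) × √8.3 = 0.0023 × 13.5864 × 30.95 × 2.8810 = 2.7864 mm/d
ETc = Kc × ET₀ = 1.08 × 2.7864 = 3.0093 mm/d
Crop demand D = ETc × 30 d = 3.0093 × 30 = 90.279 mm
Pe = 0.59 × 76.4 = 45.076 mm
D − Pe = 90.279 − 45.076 = 45.203 mm
Gross irrigation = 45.203 / 0.84 = 53.813 mm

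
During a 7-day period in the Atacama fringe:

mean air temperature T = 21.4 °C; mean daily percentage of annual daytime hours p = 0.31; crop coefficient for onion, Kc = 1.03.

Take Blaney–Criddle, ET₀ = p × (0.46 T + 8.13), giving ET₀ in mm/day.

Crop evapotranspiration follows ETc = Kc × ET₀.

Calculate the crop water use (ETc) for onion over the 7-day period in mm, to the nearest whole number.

ET₀ = 0.31 × (0.46 × 21.4 + 8.13) = 0.31 × 17.974 = 5.5719 mm/d
ETc = Kc × ET₀ = 1.03 × 5.5719 = 5.7391 mm/d
Over 7 days: 5.7391 × 7 = 40.174 mm

40 mm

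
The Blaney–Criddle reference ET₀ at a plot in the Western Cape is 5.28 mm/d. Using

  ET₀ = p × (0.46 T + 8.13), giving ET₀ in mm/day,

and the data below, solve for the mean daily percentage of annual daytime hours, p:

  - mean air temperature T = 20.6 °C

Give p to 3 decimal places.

0.300

p = ET₀ / (0.46 T + 8.13) = 5.28 / (0.46 × 20.6 + 8.13) = 5.28 / 17.606 = 0.2999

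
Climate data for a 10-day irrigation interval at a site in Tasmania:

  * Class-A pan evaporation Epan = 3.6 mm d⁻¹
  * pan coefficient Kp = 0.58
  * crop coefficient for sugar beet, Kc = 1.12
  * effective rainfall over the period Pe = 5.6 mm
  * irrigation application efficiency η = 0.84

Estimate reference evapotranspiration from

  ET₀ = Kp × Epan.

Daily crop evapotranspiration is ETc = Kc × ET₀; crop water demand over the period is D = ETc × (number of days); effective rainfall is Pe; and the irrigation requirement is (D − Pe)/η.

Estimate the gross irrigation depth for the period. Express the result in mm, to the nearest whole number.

ET₀ = 0.58 × 3.6 = 2.0880 mm/d
ETc = Kc × ET₀ = 1.12 × 2.0880 = 2.3386 mm/d
Crop demand D = ETc × 10 d = 2.3386 × 10 = 23.386 mm
D − Pe = 23.386 − 5.6 = 17.786 mm
Gross irrigation = 17.786 / 0.84 = 21.174 mm

21 mm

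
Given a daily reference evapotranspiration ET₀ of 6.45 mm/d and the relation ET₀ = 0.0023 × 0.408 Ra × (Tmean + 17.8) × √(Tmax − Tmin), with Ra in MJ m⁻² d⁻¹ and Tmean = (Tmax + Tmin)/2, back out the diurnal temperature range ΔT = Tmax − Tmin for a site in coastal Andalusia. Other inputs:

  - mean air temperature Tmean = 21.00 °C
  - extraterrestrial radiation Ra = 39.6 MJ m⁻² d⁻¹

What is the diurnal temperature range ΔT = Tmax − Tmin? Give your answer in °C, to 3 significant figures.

√ΔT = ET₀ / [0.0023 × 0.408 × Ra × (Tmean+17.8)] = 6.45 / (0.0023 × 16.1568 × 38.80) = 4.4735
ΔT = 4.4735² = 20.012 °C

20.0 °C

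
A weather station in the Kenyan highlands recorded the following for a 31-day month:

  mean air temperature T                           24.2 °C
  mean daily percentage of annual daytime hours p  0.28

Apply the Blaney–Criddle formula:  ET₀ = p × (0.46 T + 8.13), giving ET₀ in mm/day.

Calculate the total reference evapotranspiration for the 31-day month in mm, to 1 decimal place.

ET₀ = 0.28 × (0.46 × 24.2 + 8.13) = 0.28 × 19.262 = 5.3934 mm/d
Monthly total = 5.3934 × 31 = 167.195 mm

167.2 mm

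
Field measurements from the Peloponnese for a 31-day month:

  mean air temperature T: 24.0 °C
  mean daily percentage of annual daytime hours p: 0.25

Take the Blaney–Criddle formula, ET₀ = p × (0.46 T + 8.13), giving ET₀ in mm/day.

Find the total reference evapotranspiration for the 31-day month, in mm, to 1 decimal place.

148.6 mm

ET₀ = 0.25 × (0.46 × 24.0 + 8.13) = 0.25 × 19.170 = 4.7925 mm/d
Monthly total = 4.7925 × 31 = 148.568 mm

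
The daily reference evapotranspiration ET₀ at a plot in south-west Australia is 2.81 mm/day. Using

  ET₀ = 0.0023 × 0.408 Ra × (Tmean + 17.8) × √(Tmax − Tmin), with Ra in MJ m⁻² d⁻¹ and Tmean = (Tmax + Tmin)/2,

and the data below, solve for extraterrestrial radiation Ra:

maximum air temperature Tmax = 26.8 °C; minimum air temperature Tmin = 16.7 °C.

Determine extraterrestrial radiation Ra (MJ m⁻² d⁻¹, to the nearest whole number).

Tmean = (26.8+16.7)/2 = 21.75 °C; ΔT = 10.1
Ra = ET₀ / [0.0023 × 0.408 × (Tmean+17.8) × √ΔT]
   = 2.81 / (0.0023 × 0.408 × 39.55 × 3.1780) = 23.824 MJ m⁻² d⁻¹

24 MJ m⁻² d⁻¹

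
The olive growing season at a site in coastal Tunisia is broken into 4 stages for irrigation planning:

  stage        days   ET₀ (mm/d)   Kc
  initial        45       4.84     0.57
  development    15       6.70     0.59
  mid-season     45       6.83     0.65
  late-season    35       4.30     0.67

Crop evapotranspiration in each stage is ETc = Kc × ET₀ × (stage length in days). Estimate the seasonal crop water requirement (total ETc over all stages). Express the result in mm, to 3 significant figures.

initial: 0.57 × 4.84 × 45 = 124.15 mm
development: 0.59 × 6.70 × 15 = 59.30 mm
mid-season: 0.65 × 6.83 × 45 = 199.78 mm
late-season: 0.67 × 4.30 × 35 = 100.84 mm
Seasonal total = 484.07 mm

484 mm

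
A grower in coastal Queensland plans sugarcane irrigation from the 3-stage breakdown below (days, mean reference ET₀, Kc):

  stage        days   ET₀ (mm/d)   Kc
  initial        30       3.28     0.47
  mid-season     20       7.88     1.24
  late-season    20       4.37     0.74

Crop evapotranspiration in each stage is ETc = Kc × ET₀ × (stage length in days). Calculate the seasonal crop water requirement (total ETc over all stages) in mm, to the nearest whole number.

initial: 0.47 × 3.28 × 30 = 46.25 mm
mid-season: 1.24 × 7.88 × 20 = 195.42 mm
late-season: 0.74 × 4.37 × 20 = 64.68 mm
Seasonal total = 306.35 mm

306 mm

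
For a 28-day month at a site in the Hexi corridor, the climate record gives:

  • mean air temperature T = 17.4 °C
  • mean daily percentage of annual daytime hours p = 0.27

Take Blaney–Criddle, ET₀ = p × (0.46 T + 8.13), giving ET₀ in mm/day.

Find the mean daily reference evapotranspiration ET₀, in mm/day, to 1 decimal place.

ET₀ = 0.27 × (0.46 × 17.4 + 8.13) = 0.27 × 16.134 = 4.3562 mm/d

4.4 mm/day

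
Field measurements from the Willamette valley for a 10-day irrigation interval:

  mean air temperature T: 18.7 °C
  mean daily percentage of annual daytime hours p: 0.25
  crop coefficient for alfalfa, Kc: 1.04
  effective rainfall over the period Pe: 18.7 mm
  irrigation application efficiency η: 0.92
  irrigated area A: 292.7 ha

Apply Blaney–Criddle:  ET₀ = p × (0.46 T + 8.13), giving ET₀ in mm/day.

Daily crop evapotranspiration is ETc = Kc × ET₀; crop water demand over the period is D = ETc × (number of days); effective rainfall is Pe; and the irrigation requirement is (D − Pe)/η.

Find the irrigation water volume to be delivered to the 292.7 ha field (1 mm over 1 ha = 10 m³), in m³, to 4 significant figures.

ET₀ = 0.25 × (0.46 × 18.7 + 8.13) = 0.25 × 16.732 = 4.1830 mm/d
ETc = Kc × ET₀ = 1.04 × 4.1830 = 4.3503 mm/d
Crop demand D = ETc × 10 d = 4.3503 × 10 = 43.503 mm
D − Pe = 43.503 − 18.7 = 24.803 mm
Gross irrigation = 24.803 / 0.92 = 26.960 mm
Volume = 26.960 mm × 292.7 ha × 10 = 78911.9 m³

78910 m³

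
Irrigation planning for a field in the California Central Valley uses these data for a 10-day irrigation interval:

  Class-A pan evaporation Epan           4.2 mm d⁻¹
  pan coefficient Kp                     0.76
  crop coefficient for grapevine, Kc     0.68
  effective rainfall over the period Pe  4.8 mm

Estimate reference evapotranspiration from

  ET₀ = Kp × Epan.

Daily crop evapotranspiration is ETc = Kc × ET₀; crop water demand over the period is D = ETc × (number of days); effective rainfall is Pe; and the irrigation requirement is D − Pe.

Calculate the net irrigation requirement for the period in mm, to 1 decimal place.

16.9 mm

ET₀ = 0.76 × 4.2 = 3.1920 mm/d
ETc = Kc × ET₀ = 0.68 × 3.1920 = 2.1706 mm/d
Crop demand D = ETc × 10 d = 2.1706 × 10 = 21.706 mm
D − Pe = 21.706 − 4.8 = 16.906 mm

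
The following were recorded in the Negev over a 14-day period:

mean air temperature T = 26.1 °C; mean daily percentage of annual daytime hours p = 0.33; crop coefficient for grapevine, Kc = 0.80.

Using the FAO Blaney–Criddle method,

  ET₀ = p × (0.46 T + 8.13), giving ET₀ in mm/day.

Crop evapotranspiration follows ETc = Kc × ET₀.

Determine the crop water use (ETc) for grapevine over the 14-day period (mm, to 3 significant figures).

74.4 mm

ET₀ = 0.33 × (0.46 × 26.1 + 8.13) = 0.33 × 20.136 = 6.6449 mm/d
ETc = Kc × ET₀ = 0.80 × 6.6449 = 5.3159 mm/d
Over 14 days: 5.3159 × 14 = 74.423 mm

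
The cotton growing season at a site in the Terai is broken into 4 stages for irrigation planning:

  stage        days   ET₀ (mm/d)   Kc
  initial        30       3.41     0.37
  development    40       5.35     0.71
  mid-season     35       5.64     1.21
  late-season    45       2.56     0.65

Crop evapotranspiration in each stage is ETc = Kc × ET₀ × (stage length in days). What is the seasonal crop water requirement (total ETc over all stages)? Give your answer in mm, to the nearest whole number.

504 mm

initial: 0.37 × 3.41 × 30 = 37.85 mm
development: 0.71 × 5.35 × 40 = 151.94 mm
mid-season: 1.21 × 5.64 × 35 = 238.85 mm
late-season: 0.65 × 2.56 × 45 = 74.88 mm
Seasonal total = 503.52 mm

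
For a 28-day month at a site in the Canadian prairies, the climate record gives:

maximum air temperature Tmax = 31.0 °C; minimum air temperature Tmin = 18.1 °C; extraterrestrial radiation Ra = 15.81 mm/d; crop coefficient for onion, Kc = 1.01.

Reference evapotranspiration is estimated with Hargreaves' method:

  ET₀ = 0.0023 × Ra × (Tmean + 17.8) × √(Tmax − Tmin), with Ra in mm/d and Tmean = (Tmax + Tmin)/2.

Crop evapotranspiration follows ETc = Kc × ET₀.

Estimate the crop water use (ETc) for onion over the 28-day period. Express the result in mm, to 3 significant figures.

156 mm

Tmean = (31.0 + 18.1)/2 = 24.55 °C
ET₀ = 0.0023 × 15.81 × (24.55 + 17.8) × √12.9 = 0.0023 × 15.81 × 42.35 × 3.5917 = 5.5311 mm/d
ETc = Kc × ET₀ = 1.01 × 5.5311 = 5.5864 mm/d
Over 28 days: 5.5864 × 28 = 156.419 mm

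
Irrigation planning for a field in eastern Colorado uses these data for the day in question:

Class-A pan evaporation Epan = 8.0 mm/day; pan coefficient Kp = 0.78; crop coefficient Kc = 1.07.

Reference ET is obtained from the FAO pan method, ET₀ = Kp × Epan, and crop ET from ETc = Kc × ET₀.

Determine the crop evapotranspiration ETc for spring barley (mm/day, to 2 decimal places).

6.68 mm/day

ET₀ = 0.78 × 8.0 = 6.2400 mm/d
ETc = Kc × ET₀ = 1.07 × 6.2400 = 6.6768 mm/d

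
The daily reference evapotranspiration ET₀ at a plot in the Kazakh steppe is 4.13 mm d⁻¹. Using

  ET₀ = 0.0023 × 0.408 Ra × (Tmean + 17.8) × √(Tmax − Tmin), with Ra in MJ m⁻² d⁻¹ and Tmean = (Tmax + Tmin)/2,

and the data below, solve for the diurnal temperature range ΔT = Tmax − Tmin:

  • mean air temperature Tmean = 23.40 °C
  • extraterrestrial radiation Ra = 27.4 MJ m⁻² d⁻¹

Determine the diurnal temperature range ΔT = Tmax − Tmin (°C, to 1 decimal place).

15.2 °C

√ΔT = ET₀ / [0.0023 × 0.408 × Ra × (Tmean+17.8)] = 4.13 / (0.0023 × 11.1792 × 41.20) = 3.8987
ΔT = 3.8987² = 15.200 °C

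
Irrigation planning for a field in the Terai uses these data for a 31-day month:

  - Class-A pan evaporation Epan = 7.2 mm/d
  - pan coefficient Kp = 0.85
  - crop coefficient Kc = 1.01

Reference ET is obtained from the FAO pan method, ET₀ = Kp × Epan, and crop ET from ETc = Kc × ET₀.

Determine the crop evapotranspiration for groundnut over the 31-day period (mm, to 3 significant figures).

192 mm

ET₀ = 0.85 × 7.2 = 6.1200 mm/d
ETc = Kc × ET₀ = 1.01 × 6.1200 = 6.1812 mm/d
Over 31 days: 6.1812 × 31 = 191.617 mm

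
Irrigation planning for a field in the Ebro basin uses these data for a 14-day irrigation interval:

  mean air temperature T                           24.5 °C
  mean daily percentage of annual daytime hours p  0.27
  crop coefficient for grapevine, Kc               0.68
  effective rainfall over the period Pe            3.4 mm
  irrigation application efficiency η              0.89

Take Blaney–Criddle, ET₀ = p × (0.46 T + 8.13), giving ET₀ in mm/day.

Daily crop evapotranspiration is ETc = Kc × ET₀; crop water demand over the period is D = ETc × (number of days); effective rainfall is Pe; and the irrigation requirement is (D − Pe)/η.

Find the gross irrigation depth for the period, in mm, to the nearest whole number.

52 mm

ET₀ = 0.27 × (0.46 × 24.5 + 8.13) = 0.27 × 19.400 = 5.2380 mm/d
ETc = Kc × ET₀ = 0.68 × 5.2380 = 3.5618 mm/d
Crop demand D = ETc × 14 d = 3.5618 × 14 = 49.865 mm
D − Pe = 49.865 − 3.4 = 46.465 mm
Gross irrigation = 46.465 / 0.89 = 52.208 mm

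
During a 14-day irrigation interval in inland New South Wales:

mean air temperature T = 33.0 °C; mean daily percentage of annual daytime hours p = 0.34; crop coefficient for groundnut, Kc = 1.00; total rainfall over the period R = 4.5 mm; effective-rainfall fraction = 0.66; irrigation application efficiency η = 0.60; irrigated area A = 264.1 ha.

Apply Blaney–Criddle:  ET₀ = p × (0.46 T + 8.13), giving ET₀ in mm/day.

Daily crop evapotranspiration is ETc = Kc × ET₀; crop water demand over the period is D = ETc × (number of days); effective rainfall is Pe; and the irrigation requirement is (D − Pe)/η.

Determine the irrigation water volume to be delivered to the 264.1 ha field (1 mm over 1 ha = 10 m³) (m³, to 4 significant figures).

ET₀ = 0.34 × (0.46 × 33.0 + 8.13) = 0.34 × 23.310 = 7.9254 mm/d
ETc = Kc × ET₀ = 1.00 × 7.9254 = 7.9254 mm/d
Crop demand D = ETc × 14 d = 7.9254 × 14 = 110.956 mm
Pe = 0.66 × 4.5 = 2.970 mm
D − Pe = 110.956 − 2.970 = 107.986 mm
Gross irrigation = 107.986 / 0.60 = 179.977 mm
Volume = 179.977 mm × 264.1 ha × 10 = 475319.3 m³

475300 m³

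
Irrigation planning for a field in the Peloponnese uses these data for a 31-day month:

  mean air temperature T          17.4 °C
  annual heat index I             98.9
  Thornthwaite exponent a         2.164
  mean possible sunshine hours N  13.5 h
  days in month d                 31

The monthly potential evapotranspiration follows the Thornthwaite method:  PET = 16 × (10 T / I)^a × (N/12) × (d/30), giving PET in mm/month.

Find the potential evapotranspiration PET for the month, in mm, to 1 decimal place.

10T/I = 10 × 17.4 / 98.9 = 1.7594
(10T/I)^a = 1.7594^2.164 = 3.3960
Uncorrected PET = 16 × 3.3960 = 54.336 mm
Correction = (N/12)(d/30) = (13.5/12)(31/30) = 1.1625
PET = 54.336 × 1.1625 = 63.166 mm/month

63.2 mm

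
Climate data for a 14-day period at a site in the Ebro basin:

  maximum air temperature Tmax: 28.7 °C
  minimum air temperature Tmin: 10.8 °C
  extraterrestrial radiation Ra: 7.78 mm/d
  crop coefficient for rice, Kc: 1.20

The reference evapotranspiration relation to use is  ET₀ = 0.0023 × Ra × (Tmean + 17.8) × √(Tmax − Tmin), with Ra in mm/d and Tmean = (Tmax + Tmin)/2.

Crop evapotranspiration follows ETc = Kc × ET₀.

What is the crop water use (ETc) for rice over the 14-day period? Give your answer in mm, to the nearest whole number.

Tmean = (28.7 + 10.8)/2 = 19.75 °C
ET₀ = 0.0023 × 7.78 × (19.75 + 17.8) × √17.9 = 0.0023 × 7.78 × 37.55 × 4.2308 = 2.8428 mm/d
ETc = Kc × ET₀ = 1.20 × 2.8428 = 3.4114 mm/d
Over 14 days: 3.4114 × 14 = 47.760 mm

48 mm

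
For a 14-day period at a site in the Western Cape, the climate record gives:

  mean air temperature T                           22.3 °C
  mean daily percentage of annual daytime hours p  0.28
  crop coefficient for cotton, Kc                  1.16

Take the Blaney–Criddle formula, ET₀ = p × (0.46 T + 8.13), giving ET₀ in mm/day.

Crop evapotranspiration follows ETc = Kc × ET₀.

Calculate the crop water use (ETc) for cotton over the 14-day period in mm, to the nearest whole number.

84 mm

ET₀ = 0.28 × (0.46 × 22.3 + 8.13) = 0.28 × 18.388 = 5.1486 mm/d
ETc = Kc × ET₀ = 1.16 × 5.1486 = 5.9724 mm/d
Over 14 days: 5.9724 × 14 = 83.614 mm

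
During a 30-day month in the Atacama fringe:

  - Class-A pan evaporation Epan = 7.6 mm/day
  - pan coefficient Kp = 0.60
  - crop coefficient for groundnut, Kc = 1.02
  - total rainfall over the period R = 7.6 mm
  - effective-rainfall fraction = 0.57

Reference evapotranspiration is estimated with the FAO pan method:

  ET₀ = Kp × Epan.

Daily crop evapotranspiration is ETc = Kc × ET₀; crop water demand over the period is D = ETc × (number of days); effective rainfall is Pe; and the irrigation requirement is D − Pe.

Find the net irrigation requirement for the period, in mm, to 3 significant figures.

ET₀ = 0.60 × 7.6 = 4.5600 mm/d
ETc = Kc × ET₀ = 1.02 × 4.5600 = 4.6512 mm/d
Crop demand D = ETc × 30 d = 4.6512 × 30 = 139.536 mm
Pe = 0.57 × 7.6 = 4.332 mm
D − Pe = 139.536 − 4.332 = 135.204 mm

135 mm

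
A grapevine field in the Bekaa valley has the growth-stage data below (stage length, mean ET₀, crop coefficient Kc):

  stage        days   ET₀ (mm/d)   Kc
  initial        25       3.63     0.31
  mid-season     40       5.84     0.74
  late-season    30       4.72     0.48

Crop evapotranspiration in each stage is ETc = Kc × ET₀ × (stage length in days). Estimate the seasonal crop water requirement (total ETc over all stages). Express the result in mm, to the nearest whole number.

initial: 0.31 × 3.63 × 25 = 28.13 mm
mid-season: 0.74 × 5.84 × 40 = 172.86 mm
late-season: 0.48 × 4.72 × 30 = 67.97 mm
Seasonal total = 268.96 mm

269 mm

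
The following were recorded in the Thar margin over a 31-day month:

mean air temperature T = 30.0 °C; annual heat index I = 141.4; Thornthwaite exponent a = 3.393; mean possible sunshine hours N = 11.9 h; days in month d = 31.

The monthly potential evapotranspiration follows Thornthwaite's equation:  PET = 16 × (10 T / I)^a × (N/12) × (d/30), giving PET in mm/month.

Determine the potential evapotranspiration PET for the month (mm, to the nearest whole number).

210 mm

10T/I = 10 × 30.0 / 141.4 = 2.1216
(10T/I)^a = 2.1216^3.393 = 12.8342
Uncorrected PET = 16 × 12.8342 = 205.347 mm
Correction = (N/12)(d/30) = (11.9/12)(31/30) = 1.0247
PET = 205.347 × 1.0247 = 210.419 mm/month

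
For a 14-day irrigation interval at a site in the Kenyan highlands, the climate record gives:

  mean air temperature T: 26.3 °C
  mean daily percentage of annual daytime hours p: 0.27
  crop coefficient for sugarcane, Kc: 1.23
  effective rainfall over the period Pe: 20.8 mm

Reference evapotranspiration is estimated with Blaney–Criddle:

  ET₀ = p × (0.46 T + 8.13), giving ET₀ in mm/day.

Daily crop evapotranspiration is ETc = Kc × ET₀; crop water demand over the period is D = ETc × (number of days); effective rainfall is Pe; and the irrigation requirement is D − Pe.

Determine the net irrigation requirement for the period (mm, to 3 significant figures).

ET₀ = 0.27 × (0.46 × 26.3 + 8.13) = 0.27 × 20.228 = 5.4616 mm/d
ETc = Kc × ET₀ = 1.23 × 5.4616 = 6.7178 mm/d
Crop demand D = ETc × 14 d = 6.7178 × 14 = 94.049 mm
D − Pe = 94.049 − 20.8 = 73.249 mm

73.2 mm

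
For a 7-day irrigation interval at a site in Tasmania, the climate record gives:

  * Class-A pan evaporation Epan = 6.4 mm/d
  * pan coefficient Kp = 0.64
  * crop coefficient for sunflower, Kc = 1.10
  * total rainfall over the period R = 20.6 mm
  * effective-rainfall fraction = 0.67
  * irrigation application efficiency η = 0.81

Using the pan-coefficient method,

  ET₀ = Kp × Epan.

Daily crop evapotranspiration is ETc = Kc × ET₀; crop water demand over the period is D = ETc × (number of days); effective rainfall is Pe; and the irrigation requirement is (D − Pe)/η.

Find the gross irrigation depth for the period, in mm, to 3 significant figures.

21.9 mm

ET₀ = 0.64 × 6.4 = 4.0960 mm/d
ETc = Kc × ET₀ = 1.10 × 4.0960 = 4.5056 mm/d
Crop demand D = ETc × 7 d = 4.5056 × 7 = 31.539 mm
Pe = 0.67 × 20.6 = 13.802 mm
D − Pe = 31.539 − 13.802 = 17.737 mm
Gross irrigation = 17.737 / 0.81 = 21.898 mm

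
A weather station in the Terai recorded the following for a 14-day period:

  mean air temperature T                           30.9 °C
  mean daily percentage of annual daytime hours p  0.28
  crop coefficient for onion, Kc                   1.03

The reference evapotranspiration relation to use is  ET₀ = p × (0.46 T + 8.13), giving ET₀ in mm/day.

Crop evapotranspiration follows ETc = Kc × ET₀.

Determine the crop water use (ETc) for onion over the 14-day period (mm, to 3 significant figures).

ET₀ = 0.28 × (0.46 × 30.9 + 8.13) = 0.28 × 22.344 = 6.2563 mm/d
ETc = Kc × ET₀ = 1.03 × 6.2563 = 6.4440 mm/d
Over 14 days: 6.4440 × 14 = 90.216 mm

90.2 mm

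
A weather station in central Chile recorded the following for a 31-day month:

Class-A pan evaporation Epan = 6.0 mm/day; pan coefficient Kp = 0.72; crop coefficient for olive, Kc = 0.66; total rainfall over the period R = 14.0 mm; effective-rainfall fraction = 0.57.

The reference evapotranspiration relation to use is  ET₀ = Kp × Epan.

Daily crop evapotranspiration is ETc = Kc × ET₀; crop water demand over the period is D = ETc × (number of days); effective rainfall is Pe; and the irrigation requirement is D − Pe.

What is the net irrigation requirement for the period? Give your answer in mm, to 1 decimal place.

80.4 mm

ET₀ = 0.72 × 6.0 = 4.3200 mm/d
ETc = Kc × ET₀ = 0.66 × 4.3200 = 2.8512 mm/d
Crop demand D = ETc × 31 d = 2.8512 × 31 = 88.387 mm
Pe = 0.57 × 14.0 = 7.980 mm
D − Pe = 88.387 − 7.980 = 80.407 mm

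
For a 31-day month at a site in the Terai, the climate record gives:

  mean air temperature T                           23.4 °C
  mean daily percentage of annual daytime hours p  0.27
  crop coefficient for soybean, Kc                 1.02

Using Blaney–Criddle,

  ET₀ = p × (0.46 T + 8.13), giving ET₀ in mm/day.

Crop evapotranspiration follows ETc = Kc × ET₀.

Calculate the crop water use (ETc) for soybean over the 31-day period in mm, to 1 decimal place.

161.3 mm

ET₀ = 0.27 × (0.46 × 23.4 + 8.13) = 0.27 × 18.894 = 5.1014 mm/d
ETc = Kc × ET₀ = 1.02 × 5.1014 = 5.2034 mm/d
Over 31 days: 5.2034 × 31 = 161.305 mm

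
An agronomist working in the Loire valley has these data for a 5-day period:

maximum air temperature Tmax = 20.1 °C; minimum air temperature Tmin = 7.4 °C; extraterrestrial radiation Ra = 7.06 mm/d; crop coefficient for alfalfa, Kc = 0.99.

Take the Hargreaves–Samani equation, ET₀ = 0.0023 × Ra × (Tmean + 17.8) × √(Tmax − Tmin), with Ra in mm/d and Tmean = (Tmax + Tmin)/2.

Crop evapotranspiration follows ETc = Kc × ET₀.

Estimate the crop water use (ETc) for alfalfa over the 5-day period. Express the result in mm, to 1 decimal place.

Tmean = (20.1 + 7.4)/2 = 13.75 °C
ET₀ = 0.0023 × 7.06 × (13.75 + 17.8) × √12.7 = 0.0023 × 7.06 × 31.55 × 3.5637 = 1.8257 mm/d
ETc = Kc × ET₀ = 0.99 × 1.8257 = 1.8074 mm/d
Over 5 days: 1.8074 × 5 = 9.037 mm

9.0 mm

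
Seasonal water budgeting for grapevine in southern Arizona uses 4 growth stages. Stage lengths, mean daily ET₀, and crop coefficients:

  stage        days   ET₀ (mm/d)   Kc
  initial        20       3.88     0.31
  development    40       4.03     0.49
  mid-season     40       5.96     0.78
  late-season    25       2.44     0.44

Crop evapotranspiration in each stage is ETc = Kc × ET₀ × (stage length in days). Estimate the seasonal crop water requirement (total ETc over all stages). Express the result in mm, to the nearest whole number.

initial: 0.31 × 3.88 × 20 = 24.06 mm
development: 0.49 × 4.03 × 40 = 78.99 mm
mid-season: 0.78 × 5.96 × 40 = 185.95 mm
late-season: 0.44 × 2.44 × 25 = 26.84 mm
Seasonal total = 315.84 mm

316 mm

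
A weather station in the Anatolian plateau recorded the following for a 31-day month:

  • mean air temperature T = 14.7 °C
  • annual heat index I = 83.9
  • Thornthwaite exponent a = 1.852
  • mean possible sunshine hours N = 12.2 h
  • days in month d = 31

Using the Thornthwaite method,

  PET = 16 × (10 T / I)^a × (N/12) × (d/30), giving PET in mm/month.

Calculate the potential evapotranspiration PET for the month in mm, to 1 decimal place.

47.5 mm

10T/I = 10 × 14.7 / 83.9 = 1.7521
(10T/I)^a = 1.7521^1.852 = 2.8253
Uncorrected PET = 16 × 2.8253 = 45.205 mm
Correction = (N/12)(d/30) = (12.2/12)(31/30) = 1.0506
PET = 45.205 × 1.0506 = 47.492 mm/month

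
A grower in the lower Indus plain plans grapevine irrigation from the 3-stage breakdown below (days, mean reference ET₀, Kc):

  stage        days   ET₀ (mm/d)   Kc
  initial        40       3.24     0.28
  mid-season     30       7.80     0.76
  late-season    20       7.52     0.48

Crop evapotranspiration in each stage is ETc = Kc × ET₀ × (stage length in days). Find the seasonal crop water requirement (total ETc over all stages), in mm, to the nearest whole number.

286 mm

initial: 0.28 × 3.24 × 40 = 36.29 mm
mid-season: 0.76 × 7.80 × 30 = 177.84 mm
late-season: 0.48 × 7.52 × 20 = 72.19 mm
Seasonal total = 286.32 mm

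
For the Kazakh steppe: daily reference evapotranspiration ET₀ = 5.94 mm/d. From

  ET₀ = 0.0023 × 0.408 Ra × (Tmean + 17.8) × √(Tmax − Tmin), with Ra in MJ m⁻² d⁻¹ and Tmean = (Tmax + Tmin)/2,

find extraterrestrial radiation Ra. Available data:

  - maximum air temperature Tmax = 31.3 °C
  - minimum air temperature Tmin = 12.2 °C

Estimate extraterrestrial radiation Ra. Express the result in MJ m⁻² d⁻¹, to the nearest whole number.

Tmean = (31.3+12.2)/2 = 21.75 °C; ΔT = 19.1
Ra = ET₀ / [0.0023 × 0.408 × (Tmean+17.8) × √ΔT]
   = 5.94 / (0.0023 × 0.408 × 39.55 × 4.3704) = 36.621 MJ m⁻² d⁻¹

37 MJ m⁻² d⁻¹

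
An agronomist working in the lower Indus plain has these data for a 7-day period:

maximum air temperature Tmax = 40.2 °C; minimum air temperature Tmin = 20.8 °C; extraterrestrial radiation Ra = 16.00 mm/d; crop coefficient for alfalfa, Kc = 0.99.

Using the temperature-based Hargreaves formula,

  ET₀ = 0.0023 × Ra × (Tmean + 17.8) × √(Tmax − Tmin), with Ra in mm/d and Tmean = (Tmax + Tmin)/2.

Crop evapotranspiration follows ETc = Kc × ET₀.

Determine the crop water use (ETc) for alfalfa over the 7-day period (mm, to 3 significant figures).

54.3 mm

Tmean = (40.2 + 20.8)/2 = 30.50 °C
ET₀ = 0.0023 × 16.00 × (30.50 + 17.8) × √19.4 = 0.0023 × 16.00 × 48.30 × 4.4045 = 7.8287 mm/d
ETc = Kc × ET₀ = 0.99 × 7.8287 = 7.7504 mm/d
Over 7 days: 7.7504 × 7 = 54.253 mm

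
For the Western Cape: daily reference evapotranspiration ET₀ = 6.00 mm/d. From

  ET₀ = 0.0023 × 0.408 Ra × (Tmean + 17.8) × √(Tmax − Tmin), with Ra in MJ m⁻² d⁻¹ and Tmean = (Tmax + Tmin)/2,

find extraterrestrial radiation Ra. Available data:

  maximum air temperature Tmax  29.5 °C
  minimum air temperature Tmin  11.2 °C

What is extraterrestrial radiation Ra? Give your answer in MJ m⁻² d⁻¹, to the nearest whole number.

39 MJ m⁻² d⁻¹

Tmean = (29.5+11.2)/2 = 20.35 °C; ΔT = 18.3
Ra = ET₀ / [0.0023 × 0.408 × (Tmean+17.8) × √ΔT]
   = 6.00 / (0.0023 × 0.408 × 38.15 × 4.2778) = 39.179 MJ m⁻² d⁻¹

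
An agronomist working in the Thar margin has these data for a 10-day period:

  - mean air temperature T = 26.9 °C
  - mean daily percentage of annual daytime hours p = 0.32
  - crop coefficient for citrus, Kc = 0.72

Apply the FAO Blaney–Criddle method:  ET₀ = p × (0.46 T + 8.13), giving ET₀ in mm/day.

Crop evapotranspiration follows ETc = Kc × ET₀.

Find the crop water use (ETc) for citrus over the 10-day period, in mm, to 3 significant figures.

ET₀ = 0.32 × (0.46 × 26.9 + 8.13) = 0.32 × 20.504 = 6.5613 mm/d
ETc = Kc × ET₀ = 0.72 × 6.5613 = 4.7241 mm/d
Over 10 days: 4.7241 × 10 = 47.241 mm

47.2 mm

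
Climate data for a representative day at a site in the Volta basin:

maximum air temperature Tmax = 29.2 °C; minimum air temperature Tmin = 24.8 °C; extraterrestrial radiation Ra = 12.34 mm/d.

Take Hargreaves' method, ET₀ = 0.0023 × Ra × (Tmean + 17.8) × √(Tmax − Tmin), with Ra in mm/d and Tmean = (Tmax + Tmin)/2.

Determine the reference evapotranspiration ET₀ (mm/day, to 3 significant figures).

Tmean = (29.2 + 24.8)/2 = 27.00 °C
ET₀ = 0.0023 × 12.34 × (27.00 + 17.8) × √4.4 = 0.0023 × 12.34 × 44.80 × 2.0976 = 2.6671 mm/d

2.67 mm/day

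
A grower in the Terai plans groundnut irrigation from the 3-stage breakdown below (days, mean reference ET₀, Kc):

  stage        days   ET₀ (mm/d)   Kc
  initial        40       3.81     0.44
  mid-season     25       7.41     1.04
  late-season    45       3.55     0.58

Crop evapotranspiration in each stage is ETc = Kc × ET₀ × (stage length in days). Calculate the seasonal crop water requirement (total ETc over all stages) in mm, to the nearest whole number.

352 mm

initial: 0.44 × 3.81 × 40 = 67.06 mm
mid-season: 1.04 × 7.41 × 25 = 192.66 mm
late-season: 0.58 × 3.55 × 45 = 92.66 mm
Seasonal total = 352.38 mm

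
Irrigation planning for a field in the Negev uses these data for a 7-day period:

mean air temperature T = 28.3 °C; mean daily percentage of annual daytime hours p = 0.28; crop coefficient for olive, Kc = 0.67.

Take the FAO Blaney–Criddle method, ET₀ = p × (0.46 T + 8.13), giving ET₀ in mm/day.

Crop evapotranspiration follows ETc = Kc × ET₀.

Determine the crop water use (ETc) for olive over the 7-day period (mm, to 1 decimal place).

ET₀ = 0.28 × (0.46 × 28.3 + 8.13) = 0.28 × 21.148 = 5.9214 mm/d
ETc = Kc × ET₀ = 0.67 × 5.9214 = 3.9673 mm/d
Over 7 days: 3.9673 × 7 = 27.771 mm

27.8 mm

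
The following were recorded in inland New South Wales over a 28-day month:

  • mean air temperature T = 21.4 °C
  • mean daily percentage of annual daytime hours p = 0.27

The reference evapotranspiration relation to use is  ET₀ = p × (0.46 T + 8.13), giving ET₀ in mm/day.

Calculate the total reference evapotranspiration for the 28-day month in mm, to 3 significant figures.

ET₀ = 0.27 × (0.46 × 21.4 + 8.13) = 0.27 × 17.974 = 4.8530 mm/d
Monthly total = 4.8530 × 28 = 135.884 mm

136 mm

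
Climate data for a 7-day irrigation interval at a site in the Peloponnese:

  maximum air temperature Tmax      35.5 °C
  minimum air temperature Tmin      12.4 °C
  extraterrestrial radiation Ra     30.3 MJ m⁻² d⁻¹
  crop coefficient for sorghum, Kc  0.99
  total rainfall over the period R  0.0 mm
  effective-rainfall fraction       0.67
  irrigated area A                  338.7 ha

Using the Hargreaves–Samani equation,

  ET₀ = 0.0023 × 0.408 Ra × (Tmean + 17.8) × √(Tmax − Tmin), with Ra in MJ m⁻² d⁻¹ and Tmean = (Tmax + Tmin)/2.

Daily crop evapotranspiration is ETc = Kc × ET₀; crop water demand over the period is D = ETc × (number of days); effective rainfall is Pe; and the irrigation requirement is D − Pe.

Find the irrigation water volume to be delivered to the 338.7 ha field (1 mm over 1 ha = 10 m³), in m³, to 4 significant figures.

Tmean = (35.5 + 12.4)/2 = 23.95 °C
0.408 Ra = 0.408 × 30.3 = 12.3624 mm/d equivalent
ET₀ = 0.0023 × 12.3624 × (23.95 + 17.8) × √23.1 = 0.0023 × 12.3624 × 41.75 × 4.8062 = 5.7054 mm/d
ETc = Kc × ET₀ = 0.99 × 5.7054 = 5.6483 mm/d
Crop demand D = ETc × 7 d = 5.6483 × 7 = 39.538 mm
Pe = 0.67 × 0.0 = 0.000 mm
D − Pe = 39.538 − 0.000 = 39.538 mm
Volume = 39.538 mm × 338.7 ha × 10 = 133915.2 m³

133900 m³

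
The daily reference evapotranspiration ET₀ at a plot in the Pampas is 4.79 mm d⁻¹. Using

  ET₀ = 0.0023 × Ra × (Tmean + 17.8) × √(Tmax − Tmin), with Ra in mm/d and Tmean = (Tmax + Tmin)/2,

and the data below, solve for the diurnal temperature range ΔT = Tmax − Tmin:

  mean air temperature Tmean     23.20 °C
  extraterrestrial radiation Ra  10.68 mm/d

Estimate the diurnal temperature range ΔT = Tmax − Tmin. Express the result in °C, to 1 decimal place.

22.6 °C

√ΔT = ET₀ / [0.0023 × Ra × (Tmean+17.8)] = 4.79 / (0.0023 × 10.68 × 41.00) = 4.7561
ΔT = 4.7561² = 22.620 °C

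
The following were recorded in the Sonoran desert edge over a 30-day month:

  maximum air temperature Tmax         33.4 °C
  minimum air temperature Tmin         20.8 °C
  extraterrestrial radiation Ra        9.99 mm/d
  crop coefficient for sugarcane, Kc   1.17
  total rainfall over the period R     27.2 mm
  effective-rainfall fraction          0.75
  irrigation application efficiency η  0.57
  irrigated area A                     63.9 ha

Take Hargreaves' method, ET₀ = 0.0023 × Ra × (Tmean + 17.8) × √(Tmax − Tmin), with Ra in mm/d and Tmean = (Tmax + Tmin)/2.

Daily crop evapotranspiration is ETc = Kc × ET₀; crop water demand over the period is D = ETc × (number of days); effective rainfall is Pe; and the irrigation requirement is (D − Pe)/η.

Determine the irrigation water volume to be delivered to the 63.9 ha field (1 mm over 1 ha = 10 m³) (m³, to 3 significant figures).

Tmean = (33.4 + 20.8)/2 = 27.10 °C
ET₀ = 0.0023 × 9.99 × (27.10 + 17.8) × √12.6 = 0.0023 × 9.99 × 44.90 × 3.5496 = 3.6620 mm/d
ETc = Kc × ET₀ = 1.17 × 3.6620 = 4.2845 mm/d
Crop demand D = ETc × 30 d = 4.2845 × 30 = 128.535 mm
Pe = 0.75 × 27.2 = 20.400 mm
D − Pe = 128.535 − 20.400 = 108.135 mm
Gross irrigation = 108.135 / 0.57 = 189.711 mm
Volume = 189.711 mm × 63.9 ha × 10 = 121225.3 m³

121000 m³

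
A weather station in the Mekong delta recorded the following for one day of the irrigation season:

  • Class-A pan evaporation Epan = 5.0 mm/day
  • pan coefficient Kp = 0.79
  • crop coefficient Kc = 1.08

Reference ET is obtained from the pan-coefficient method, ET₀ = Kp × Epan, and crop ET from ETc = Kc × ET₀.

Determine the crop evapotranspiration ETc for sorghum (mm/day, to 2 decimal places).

4.27 mm/day

ET₀ = 0.79 × 5.0 = 3.9500 mm/d
ETc = Kc × ET₀ = 1.08 × 3.9500 = 4.2660 mm/d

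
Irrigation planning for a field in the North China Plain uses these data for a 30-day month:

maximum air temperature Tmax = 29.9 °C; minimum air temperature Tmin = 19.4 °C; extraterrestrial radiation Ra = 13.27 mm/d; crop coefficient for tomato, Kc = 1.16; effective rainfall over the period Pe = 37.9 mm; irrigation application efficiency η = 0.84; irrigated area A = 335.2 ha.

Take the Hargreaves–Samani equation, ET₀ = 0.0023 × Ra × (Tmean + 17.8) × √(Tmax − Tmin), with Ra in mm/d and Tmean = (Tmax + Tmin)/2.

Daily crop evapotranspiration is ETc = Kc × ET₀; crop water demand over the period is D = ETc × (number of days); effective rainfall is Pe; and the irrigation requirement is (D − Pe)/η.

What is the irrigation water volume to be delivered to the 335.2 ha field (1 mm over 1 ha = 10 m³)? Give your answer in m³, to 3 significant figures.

Tmean = (29.9 + 19.4)/2 = 24.65 °C
ET₀ = 0.0023 × 13.27 × (24.65 + 17.8) × √10.5 = 0.0023 × 13.27 × 42.45 × 3.2404 = 4.1983 mm/d
ETc = Kc × ET₀ = 1.16 × 4.1983 = 4.8700 mm/d
Crop demand D = ETc × 30 d = 4.8700 × 30 = 146.100 mm
D − Pe = 146.100 − 37.9 = 108.200 mm
Gross irrigation = 108.200 / 0.84 = 128.810 mm
Volume = 128.810 mm × 335.2 ha × 10 = 431771.1 m³

432000 m³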